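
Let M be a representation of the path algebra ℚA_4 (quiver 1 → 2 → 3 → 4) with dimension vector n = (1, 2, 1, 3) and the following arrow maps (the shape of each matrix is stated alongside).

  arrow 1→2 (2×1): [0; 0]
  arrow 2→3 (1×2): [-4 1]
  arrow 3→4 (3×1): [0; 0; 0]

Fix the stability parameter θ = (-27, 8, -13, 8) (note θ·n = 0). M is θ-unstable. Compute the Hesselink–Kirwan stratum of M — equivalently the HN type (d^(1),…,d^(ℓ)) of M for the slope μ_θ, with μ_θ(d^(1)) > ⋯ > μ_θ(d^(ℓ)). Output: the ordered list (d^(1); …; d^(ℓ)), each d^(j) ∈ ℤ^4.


Interval decomposition of M: I[1,1], I[2,2], I[2,3], I[4,4]^3.
HN type (ℓ=3): μ^(1)=8; μ^(2)=-5/2; μ^(3)=-27

((0, 1, 0, 3); (0, 1, 1, 0); (1, 0, 0, 0))


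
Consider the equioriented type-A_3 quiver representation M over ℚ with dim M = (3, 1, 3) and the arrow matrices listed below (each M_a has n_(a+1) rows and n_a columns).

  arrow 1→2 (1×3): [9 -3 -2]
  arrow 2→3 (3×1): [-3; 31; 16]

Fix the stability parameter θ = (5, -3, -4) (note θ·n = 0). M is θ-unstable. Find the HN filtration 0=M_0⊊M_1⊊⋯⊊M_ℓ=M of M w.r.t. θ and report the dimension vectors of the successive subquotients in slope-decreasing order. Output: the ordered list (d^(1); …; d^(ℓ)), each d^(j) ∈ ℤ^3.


Interval decomposition of M: I[1,1]^2, I[1,3], I[3,3]^2.
HN type (ℓ=3): μ^(1)=5; μ^(2)=-2/3; μ^(3)=-4

((2, 0, 0); (1, 1, 1); (0, 0, 2))


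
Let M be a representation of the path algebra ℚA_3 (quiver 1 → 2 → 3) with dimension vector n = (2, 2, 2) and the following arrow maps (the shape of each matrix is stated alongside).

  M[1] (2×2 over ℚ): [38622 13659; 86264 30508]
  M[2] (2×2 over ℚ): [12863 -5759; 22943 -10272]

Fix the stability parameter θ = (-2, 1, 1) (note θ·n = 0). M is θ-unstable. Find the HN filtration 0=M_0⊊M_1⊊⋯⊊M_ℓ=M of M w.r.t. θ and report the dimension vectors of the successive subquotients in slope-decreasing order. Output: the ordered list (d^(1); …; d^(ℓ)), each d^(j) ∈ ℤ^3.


Barcode: M ≅ I[1,1], I[1,3], I[2,3]. HN layers by μ_θ (2 steps, strictly decreasing):
  μ^(1)=1; μ^(2)=-2

((0, 2, 2); (2, 0, 0))


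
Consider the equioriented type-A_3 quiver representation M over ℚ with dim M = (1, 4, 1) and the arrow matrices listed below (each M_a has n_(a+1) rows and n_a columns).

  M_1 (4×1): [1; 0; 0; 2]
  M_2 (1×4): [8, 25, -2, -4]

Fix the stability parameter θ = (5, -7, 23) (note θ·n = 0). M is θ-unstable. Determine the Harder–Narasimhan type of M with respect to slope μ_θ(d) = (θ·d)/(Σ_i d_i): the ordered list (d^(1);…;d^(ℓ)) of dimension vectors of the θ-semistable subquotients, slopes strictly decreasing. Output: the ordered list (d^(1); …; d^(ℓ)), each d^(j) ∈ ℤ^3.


Interval decomposition of M: I[1,2], I[2,2]^2, I[2,3].
HN type (ℓ=3): μ^(1)=23; μ^(2)=-1; μ^(3)=-7

((0, 0, 1); (1, 1, 0); (0, 3, 0))


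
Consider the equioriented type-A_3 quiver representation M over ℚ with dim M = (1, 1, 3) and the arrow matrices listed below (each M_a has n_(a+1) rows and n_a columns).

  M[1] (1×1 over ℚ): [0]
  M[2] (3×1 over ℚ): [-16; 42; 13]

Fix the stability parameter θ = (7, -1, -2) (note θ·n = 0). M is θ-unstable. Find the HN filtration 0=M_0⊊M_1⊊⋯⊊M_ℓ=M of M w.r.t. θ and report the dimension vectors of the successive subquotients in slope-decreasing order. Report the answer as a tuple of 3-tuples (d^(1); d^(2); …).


Interval decomposition of M: I[1,1], I[2,3], I[3,3]^2.
HN type (ℓ=3): μ^(1)=7; μ^(2)=-3/2; μ^(3)=-2

((1, 0, 0); (0, 1, 1); (0, 0, 2))


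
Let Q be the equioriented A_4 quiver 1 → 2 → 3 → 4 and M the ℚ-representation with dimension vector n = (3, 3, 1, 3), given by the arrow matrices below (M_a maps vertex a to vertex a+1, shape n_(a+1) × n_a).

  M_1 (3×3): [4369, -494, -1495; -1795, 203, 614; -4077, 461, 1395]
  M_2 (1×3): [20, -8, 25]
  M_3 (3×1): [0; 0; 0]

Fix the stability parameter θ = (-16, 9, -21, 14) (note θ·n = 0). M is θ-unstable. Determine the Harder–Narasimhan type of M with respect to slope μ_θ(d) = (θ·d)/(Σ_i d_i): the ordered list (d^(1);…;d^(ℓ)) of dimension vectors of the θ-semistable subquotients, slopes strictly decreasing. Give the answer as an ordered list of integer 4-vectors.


Barcode: M ≅ I[1,2]^2, I[1,3], I[4,4]^3. HN layers by μ_θ (4 steps, strictly decreasing):
  μ^(1)=14; μ^(2)=9; μ^(3)=-6; μ^(4)=-16

((0, 0, 0, 3); (0, 2, 0, 0); (0, 1, 1, 0); (3, 0, 0, 0))


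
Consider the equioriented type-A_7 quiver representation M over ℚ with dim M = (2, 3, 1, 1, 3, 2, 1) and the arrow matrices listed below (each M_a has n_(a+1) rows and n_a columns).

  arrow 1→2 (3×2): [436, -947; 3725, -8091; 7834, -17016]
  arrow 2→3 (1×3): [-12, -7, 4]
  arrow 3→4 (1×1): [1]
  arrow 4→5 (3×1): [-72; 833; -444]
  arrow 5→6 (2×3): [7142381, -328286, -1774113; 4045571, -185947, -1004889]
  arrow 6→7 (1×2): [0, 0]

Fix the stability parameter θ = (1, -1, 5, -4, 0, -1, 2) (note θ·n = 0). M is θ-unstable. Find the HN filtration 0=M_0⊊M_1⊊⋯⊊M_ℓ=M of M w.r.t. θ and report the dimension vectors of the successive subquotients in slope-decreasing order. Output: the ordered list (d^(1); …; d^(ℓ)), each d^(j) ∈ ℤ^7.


Interval decomposition of M: I[1,2], I[1,6], I[2,2], I[5,5], I[5,6], I[7,7].
HN type (ℓ=4): μ^(1)=2; μ^(2)=0; μ^(3)=-1/2; μ^(4)=-1

((0, 0, 0, 0, 0, 0, 1); (2, 2, 1, 1, 2, 1, 0); (0, 0, 0, 0, 1, 1, 0); (0, 1, 0, 0, 0, 0, 0))


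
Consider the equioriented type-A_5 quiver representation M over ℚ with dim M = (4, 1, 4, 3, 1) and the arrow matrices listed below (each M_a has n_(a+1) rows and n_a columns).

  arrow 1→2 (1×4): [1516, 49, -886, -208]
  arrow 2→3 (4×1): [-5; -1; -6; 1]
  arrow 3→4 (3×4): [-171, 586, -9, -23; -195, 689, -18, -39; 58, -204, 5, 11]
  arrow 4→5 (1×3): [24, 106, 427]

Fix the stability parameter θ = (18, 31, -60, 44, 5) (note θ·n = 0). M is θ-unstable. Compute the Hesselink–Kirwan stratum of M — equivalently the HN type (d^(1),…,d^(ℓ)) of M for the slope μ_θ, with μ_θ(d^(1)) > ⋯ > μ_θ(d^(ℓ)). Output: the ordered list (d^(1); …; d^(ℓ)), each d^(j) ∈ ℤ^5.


Interval decomposition of M: I[1,1]^3, I[1,5], I[3,3], I[3,4]^2.
HN type (ℓ=5): μ^(1)=44; μ^(2)=49/2; μ^(3)=18; μ^(4)=-11/3; μ^(5)=-60

((0, 0, 0, 2, 0); (0, 0, 0, 1, 1); (3, 0, 0, 0, 0); (1, 1, 1, 0, 0); (0, 0, 3, 0, 0))


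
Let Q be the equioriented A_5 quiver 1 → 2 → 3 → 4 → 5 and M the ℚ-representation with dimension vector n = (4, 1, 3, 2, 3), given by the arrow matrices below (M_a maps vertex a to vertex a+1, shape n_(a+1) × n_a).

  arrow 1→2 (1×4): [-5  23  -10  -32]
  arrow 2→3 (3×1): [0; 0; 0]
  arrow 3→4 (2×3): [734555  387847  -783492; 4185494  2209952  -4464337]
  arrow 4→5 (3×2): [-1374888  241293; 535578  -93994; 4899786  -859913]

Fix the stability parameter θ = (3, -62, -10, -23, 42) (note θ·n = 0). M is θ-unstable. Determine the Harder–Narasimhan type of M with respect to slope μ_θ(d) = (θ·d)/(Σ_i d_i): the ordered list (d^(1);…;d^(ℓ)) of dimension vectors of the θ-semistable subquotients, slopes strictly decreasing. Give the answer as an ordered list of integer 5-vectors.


Barcode: M ≅ I[1,1]^3, I[1,2], I[3,3], I[3,5]^2, I[5,5]. HN layers by μ_θ (5 steps, strictly decreasing):
  μ^(1)=42; μ^(2)=3; μ^(3)=-10; μ^(4)=-33/2; μ^(5)=-59/2

((0, 0, 0, 0, 3); (3, 0, 0, 0, 0); (0, 0, 1, 0, 0); (0, 0, 2, 2, 0); (1, 1, 0, 0, 0))


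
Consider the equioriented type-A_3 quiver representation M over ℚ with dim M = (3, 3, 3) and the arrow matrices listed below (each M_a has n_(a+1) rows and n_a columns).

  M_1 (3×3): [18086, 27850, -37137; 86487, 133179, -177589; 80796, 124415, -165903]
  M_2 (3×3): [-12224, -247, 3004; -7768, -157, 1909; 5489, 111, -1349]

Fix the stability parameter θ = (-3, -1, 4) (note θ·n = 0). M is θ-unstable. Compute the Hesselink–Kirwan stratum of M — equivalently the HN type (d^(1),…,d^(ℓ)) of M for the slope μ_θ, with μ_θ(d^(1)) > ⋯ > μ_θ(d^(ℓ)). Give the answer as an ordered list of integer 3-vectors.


Interval decomposition of M: I[1,3]^3.
HN type (ℓ=3): μ^(1)=4; μ^(2)=-1; μ^(3)=-3

((0, 0, 3); (0, 3, 0); (3, 0, 0))


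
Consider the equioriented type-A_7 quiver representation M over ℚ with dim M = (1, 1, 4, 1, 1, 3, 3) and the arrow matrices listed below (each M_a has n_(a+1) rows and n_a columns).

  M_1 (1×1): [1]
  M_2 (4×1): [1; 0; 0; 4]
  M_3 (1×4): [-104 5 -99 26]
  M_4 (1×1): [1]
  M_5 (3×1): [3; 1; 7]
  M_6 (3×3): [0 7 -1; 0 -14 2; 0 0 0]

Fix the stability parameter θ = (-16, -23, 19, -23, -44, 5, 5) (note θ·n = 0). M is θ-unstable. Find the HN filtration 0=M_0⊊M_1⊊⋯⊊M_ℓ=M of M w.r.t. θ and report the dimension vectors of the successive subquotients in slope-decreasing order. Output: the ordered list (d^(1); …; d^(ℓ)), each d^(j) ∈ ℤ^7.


Barcode: M ≅ I[1,3], I[3,3]^2, I[3,6], I[6,6], I[6,7], I[7,7]^2. HN layers by μ_θ (4 steps, strictly decreasing):
  μ^(1)=19; μ^(2)=5; μ^(3)=-16; μ^(4)=-39/2

((0, 0, 3, 0, 0, 0, 0); (0, 0, 0, 0, 0, 3, 3); (0, 0, 1, 1, 1, 0, 0); (1, 1, 0, 0, 0, 0, 0))


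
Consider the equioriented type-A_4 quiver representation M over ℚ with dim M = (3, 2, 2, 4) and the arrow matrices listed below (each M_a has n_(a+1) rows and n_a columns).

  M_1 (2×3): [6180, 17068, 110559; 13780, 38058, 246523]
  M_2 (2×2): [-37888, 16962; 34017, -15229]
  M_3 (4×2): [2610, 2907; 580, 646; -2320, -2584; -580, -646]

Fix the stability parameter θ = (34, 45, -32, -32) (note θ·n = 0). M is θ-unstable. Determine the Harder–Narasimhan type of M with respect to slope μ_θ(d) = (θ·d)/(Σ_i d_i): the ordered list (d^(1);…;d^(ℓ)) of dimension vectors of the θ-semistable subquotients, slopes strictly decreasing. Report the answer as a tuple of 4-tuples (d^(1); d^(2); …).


Interval decomposition of M: I[1,1], I[1,3], I[1,4], I[4,4]^3.
HN type (ℓ=4): μ^(1)=34; μ^(2)=47/3; μ^(3)=15/4; μ^(4)=-32

((1, 0, 0, 0); (1, 1, 1, 0); (1, 1, 1, 1); (0, 0, 0, 3))


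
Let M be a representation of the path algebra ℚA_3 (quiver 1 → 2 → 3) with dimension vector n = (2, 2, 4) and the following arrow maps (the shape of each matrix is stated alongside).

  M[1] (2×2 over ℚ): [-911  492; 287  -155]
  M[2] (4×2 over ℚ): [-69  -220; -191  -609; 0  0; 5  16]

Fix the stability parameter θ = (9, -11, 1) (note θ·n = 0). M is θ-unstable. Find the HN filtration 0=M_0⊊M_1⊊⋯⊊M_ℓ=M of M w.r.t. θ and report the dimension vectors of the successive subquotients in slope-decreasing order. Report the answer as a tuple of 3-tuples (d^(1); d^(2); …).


Barcode: M ≅ I[1,3]^2, I[3,3]^2. HN layers by μ_θ (2 steps, strictly decreasing):
  μ^(1)=1; μ^(2)=-1

((0, 0, 4); (2, 2, 0))


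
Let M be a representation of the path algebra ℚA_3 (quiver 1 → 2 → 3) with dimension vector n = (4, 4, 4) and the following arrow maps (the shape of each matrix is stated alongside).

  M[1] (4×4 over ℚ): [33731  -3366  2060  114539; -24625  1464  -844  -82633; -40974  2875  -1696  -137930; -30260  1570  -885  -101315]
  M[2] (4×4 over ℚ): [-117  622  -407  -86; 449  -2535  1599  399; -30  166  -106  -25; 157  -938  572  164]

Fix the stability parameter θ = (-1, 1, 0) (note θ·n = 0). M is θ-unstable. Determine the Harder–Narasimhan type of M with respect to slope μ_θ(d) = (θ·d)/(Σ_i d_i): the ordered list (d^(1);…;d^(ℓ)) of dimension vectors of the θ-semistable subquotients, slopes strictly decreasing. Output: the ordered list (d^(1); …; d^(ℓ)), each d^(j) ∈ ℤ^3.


Interval decomposition of M: I[1,1], I[1,3]^3, I[2,3].
HN type (ℓ=2): μ^(1)=1/2; μ^(2)=-1

((0, 4, 4); (4, 0, 0))


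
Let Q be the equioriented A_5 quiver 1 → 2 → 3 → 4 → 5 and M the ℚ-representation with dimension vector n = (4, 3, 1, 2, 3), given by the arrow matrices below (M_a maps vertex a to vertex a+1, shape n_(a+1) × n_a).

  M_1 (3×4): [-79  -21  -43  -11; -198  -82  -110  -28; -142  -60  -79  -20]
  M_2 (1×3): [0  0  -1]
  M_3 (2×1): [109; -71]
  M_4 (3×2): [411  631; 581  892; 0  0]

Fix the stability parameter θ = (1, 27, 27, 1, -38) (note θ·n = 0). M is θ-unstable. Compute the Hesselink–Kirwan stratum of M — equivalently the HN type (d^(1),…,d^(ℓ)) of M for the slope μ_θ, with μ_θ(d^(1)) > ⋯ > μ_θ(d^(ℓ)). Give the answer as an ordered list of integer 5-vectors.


Interval decomposition of M: I[1,1], I[1,2]^2, I[1,5], I[4,5], I[5,5].
HN type (ℓ=5): μ^(1)=27; μ^(2)=17/4; μ^(3)=1; μ^(4)=-37/2; μ^(5)=-38

((0, 2, 0, 0, 0); (0, 1, 1, 1, 1); (4, 0, 0, 0, 0); (0, 0, 0, 1, 1); (0, 0, 0, 0, 1))


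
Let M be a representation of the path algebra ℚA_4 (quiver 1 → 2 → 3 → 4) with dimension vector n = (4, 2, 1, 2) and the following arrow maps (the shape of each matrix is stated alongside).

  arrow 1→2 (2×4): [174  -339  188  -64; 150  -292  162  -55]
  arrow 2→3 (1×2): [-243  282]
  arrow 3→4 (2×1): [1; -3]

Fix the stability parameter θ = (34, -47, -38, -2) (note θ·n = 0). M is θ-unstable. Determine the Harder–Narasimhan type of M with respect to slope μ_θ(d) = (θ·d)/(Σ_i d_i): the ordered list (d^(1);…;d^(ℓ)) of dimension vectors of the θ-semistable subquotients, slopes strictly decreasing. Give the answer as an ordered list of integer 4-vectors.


Via rank(M_{q-1}∘⋯∘M_p): M ≅ I[1,1]^2, I[1,2], I[1,4], I[4,4].
μ_θ-semistable layers: μ^(1)=34; μ^(2)=-2; μ^(3)=-13/2; μ^(4)=-17

((2, 0, 0, 0); (0, 0, 0, 2); (1, 1, 0, 0); (1, 1, 1, 0))


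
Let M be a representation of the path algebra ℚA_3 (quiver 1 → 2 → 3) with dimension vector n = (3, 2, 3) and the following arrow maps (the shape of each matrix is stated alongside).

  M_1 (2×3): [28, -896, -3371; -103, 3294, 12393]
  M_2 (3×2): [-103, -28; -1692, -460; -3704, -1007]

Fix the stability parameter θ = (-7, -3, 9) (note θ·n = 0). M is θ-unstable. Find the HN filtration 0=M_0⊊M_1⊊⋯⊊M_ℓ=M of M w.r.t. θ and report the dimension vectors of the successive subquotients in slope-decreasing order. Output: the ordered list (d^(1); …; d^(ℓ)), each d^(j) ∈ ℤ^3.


Barcode: M ≅ I[1,1], I[1,3]^2, I[3,3]. HN layers by μ_θ (3 steps, strictly decreasing):
  μ^(1)=9; μ^(2)=-3; μ^(3)=-7

((0, 0, 3); (0, 2, 0); (3, 0, 0))


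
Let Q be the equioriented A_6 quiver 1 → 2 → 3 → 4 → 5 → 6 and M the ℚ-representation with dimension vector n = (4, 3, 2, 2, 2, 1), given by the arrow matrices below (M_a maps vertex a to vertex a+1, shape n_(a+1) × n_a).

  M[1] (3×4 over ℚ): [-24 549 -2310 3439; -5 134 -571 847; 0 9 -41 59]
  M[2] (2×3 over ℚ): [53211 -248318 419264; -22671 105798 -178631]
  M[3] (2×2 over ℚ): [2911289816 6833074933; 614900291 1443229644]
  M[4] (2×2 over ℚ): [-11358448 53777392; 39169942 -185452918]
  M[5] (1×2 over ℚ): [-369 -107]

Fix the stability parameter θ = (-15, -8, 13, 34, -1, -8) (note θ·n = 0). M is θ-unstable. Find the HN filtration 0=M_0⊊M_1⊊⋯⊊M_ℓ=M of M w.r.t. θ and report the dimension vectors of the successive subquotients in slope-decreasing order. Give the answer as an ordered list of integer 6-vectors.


Via rank(M_{q-1}∘⋯∘M_p): M ≅ I[1,1], I[1,2], I[1,4], I[1,6], I[5,5].
μ_θ-semistable layers: μ^(1)=34; μ^(2)=13; μ^(3)=19/2; μ^(4)=-1; μ^(5)=-8; μ^(6)=-15

((0, 0, 0, 1, 0, 0); (0, 0, 1, 0, 0, 0); (0, 0, 1, 1, 1, 1); (0, 0, 0, 0, 1, 0); (0, 3, 0, 0, 0, 0); (4, 0, 0, 0, 0, 0))


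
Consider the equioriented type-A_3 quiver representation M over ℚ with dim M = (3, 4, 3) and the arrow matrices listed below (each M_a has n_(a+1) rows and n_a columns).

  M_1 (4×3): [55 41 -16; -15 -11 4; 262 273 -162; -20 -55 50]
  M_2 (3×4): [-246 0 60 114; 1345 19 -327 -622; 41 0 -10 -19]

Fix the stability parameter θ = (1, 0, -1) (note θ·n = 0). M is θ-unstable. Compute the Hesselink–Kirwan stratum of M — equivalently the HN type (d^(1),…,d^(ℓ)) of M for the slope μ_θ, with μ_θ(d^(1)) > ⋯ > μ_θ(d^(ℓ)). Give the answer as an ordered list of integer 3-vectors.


Barcode: M ≅ I[1,2], I[1,3]^2, I[2,2], I[3,3]. HN layers by μ_θ (3 steps, strictly decreasing):
  μ^(1)=1/2; μ^(2)=0; μ^(3)=-1

((1, 1, 0); (2, 3, 2); (0, 0, 1))


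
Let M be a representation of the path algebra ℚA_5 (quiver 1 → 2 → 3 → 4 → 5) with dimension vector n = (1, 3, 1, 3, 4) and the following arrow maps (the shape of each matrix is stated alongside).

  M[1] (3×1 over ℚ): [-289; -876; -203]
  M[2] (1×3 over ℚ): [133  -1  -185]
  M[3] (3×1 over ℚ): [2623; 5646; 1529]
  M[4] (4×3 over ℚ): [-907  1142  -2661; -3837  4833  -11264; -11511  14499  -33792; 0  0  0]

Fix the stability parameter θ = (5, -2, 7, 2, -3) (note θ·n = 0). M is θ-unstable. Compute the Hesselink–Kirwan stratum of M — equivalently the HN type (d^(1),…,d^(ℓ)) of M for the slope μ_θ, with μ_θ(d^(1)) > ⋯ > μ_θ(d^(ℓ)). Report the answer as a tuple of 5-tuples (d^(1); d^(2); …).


Via rank(M_{q-1}∘⋯∘M_p): M ≅ I[1,5], I[2,2]^2, I[4,4], I[4,5], I[5,5]^2.
μ_θ-semistable layers: μ^(1)=2; μ^(2)=3/2; μ^(3)=-1/2; μ^(4)=-2; μ^(5)=-3

((0, 0, 1, 2, 1); (1, 1, 0, 0, 0); (0, 0, 0, 1, 1); (0, 2, 0, 0, 0); (0, 0, 0, 0, 2))


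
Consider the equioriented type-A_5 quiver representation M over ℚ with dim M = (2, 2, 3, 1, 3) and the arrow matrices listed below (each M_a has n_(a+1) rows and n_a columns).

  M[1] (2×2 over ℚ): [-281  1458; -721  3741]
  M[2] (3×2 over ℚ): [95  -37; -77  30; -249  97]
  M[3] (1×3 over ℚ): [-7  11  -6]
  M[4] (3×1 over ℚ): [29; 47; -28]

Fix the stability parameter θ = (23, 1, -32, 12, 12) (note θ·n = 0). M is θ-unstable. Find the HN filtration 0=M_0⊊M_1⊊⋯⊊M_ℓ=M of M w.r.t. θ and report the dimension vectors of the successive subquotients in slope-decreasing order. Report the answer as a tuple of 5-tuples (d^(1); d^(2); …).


Barcode: M ≅ I[1,3], I[1,5], I[3,3], I[5,5]^2. HN layers by μ_θ (3 steps, strictly decreasing):
  μ^(1)=12; μ^(2)=-8/3; μ^(3)=-32

((0, 0, 0, 1, 3); (2, 2, 2, 0, 0); (0, 0, 1, 0, 0))


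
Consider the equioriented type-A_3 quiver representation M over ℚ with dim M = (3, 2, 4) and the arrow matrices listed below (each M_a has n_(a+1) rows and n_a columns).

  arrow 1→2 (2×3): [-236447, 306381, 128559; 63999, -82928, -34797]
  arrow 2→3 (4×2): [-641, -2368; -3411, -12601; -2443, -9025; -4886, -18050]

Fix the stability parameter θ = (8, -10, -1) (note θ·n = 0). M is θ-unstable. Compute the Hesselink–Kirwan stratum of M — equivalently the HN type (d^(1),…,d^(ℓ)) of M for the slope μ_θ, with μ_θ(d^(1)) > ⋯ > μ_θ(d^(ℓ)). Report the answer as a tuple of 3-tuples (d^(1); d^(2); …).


Interval decomposition of M: I[1,1], I[1,3]^2, I[3,3]^2.
HN type (ℓ=2): μ^(1)=8; μ^(2)=-1

((1, 0, 0); (2, 2, 4))


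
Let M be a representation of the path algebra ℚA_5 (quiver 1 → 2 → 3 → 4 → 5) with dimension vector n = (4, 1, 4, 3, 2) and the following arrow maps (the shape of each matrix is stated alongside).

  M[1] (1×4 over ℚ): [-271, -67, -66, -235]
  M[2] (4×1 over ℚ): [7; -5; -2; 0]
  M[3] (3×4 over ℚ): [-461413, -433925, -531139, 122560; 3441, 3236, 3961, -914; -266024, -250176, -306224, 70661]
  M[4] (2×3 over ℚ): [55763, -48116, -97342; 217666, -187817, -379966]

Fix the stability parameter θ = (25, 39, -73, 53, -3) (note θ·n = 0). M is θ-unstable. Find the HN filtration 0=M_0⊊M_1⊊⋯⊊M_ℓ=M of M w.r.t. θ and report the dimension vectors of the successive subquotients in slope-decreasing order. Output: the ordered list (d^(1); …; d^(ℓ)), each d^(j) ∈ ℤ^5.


Barcode: M ≅ I[1,1]^3, I[1,5], I[3,3], I[3,4], I[3,5]. HN layers by μ_θ (4 steps, strictly decreasing):
  μ^(1)=53; μ^(2)=25; μ^(3)=-3; μ^(4)=-73

((0, 0, 0, 1, 0); (3, 0, 0, 2, 2); (1, 1, 1, 0, 0); (0, 0, 3, 0, 0))


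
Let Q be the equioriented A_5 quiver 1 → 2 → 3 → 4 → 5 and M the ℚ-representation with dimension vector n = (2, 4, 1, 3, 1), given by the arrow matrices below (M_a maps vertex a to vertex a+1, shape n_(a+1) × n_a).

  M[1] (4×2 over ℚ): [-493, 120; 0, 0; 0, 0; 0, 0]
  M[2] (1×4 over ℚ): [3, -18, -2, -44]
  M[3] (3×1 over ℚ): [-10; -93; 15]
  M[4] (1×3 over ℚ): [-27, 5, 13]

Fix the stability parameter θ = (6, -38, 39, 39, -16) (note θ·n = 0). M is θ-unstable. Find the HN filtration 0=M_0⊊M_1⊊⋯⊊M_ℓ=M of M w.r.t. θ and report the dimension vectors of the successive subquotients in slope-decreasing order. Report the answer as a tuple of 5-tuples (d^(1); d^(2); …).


Barcode: M ≅ I[1,1], I[1,4], I[2,2]^3, I[4,4], I[4,5]. HN layers by μ_θ (5 steps, strictly decreasing):
  μ^(1)=39; μ^(2)=23/2; μ^(3)=6; μ^(4)=-16; μ^(5)=-38

((0, 0, 1, 2, 0); (0, 0, 0, 1, 1); (1, 0, 0, 0, 0); (1, 1, 0, 0, 0); (0, 3, 0, 0, 0))


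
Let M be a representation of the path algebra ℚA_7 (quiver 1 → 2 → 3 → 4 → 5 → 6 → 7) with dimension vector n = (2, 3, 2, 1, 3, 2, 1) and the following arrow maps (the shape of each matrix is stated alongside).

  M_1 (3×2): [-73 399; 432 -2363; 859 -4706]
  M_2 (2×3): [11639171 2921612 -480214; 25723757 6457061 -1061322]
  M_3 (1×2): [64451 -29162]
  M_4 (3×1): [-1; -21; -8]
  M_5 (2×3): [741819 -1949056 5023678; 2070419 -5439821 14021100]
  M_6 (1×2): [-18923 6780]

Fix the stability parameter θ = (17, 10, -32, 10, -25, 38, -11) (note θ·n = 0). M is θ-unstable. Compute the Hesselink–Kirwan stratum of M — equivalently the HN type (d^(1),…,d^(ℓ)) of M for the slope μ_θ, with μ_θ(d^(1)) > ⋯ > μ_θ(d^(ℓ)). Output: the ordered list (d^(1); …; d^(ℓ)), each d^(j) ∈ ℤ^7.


Interval decomposition of M: I[1,3], I[1,7], I[2,2], I[5,5], I[5,6].
HN type (ℓ=6): μ^(1)=38; μ^(2)=27/2; μ^(3)=10; μ^(4)=-5/3; μ^(5)=-4; μ^(6)=-25

((0, 0, 0, 0, 0, 1, 0); (0, 0, 0, 0, 0, 1, 1); (0, 1, 0, 0, 0, 0, 0); (1, 1, 1, 0, 0, 0, 0); (1, 1, 1, 1, 1, 0, 0); (0, 0, 0, 0, 2, 0, 0))


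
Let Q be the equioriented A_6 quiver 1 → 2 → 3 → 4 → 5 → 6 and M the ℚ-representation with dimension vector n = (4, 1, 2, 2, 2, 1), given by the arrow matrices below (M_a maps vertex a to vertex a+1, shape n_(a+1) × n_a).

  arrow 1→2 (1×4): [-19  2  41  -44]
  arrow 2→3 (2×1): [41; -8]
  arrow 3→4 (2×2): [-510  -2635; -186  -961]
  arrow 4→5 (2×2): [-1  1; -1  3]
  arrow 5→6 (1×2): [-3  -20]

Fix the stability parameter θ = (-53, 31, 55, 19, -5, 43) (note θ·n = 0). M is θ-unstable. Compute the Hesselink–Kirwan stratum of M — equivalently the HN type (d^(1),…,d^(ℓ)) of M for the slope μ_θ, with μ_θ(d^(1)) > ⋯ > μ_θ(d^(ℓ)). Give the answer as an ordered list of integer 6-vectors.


Barcode: M ≅ I[1,1]^3, I[1,6], I[3,3], I[4,5]. HN layers by μ_θ (5 steps, strictly decreasing):
  μ^(1)=55; μ^(2)=43; μ^(3)=25; μ^(4)=7; μ^(5)=-53

((0, 0, 1, 0, 0, 0); (0, 0, 0, 0, 0, 1); (0, 1, 1, 1, 1, 0); (0, 0, 0, 1, 1, 0); (4, 0, 0, 0, 0, 0))


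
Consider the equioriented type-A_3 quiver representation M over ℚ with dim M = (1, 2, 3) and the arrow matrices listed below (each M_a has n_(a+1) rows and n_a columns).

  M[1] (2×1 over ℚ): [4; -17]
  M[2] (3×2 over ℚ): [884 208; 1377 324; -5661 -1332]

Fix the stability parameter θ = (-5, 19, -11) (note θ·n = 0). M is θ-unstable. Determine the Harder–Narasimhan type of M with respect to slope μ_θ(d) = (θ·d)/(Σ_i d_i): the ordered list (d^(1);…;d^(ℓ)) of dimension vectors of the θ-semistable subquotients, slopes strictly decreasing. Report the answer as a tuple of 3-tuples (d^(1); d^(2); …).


Interval decomposition of M: I[1,2], I[2,3], I[3,3]^2.
HN type (ℓ=4): μ^(1)=19; μ^(2)=4; μ^(3)=-5; μ^(4)=-11

((0, 1, 0); (0, 1, 1); (1, 0, 0); (0, 0, 2))


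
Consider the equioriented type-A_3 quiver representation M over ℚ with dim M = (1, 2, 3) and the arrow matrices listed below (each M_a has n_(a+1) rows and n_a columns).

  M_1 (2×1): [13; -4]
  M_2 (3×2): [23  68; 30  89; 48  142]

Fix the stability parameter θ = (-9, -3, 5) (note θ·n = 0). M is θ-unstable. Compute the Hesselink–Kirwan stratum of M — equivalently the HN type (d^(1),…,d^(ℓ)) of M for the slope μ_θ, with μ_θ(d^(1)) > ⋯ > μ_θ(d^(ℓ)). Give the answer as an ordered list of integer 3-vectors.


Barcode: M ≅ I[1,3], I[2,3], I[3,3]. HN layers by μ_θ (3 steps, strictly decreasing):
  μ^(1)=5; μ^(2)=-3; μ^(3)=-9

((0, 0, 3); (0, 2, 0); (1, 0, 0))


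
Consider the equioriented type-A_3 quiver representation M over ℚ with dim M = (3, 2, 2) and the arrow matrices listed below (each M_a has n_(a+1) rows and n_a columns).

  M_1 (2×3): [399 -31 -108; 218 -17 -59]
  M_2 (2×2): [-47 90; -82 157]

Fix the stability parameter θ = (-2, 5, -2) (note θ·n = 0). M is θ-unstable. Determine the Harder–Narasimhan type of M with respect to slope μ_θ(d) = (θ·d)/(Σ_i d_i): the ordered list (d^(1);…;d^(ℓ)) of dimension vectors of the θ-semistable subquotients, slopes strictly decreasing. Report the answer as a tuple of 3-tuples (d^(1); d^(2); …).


Barcode: M ≅ I[1,1], I[1,3]^2. HN layers by μ_θ (2 steps, strictly decreasing):
  μ^(1)=3/2; μ^(2)=-2

((0, 2, 2); (3, 0, 0))


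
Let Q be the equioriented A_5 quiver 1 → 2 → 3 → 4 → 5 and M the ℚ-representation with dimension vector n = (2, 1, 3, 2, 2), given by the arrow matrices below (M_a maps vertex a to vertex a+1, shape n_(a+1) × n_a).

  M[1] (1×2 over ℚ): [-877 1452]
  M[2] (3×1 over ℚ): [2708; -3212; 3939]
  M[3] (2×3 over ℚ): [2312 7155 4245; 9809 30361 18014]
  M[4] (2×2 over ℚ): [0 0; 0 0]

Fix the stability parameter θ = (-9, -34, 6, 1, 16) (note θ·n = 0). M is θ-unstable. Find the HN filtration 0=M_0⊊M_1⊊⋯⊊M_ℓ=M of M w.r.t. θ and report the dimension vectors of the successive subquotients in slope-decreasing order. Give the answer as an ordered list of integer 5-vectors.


Via rank(M_{q-1}∘⋯∘M_p): M ≅ I[1,1], I[1,4], I[3,3], I[3,4], I[5,5]^2.
μ_θ-semistable layers: μ^(1)=16; μ^(2)=6; μ^(3)=7/2; μ^(4)=-9; μ^(5)=-43/2

((0, 0, 0, 0, 2); (0, 0, 1, 0, 0); (0, 0, 2, 2, 0); (1, 0, 0, 0, 0); (1, 1, 0, 0, 0))


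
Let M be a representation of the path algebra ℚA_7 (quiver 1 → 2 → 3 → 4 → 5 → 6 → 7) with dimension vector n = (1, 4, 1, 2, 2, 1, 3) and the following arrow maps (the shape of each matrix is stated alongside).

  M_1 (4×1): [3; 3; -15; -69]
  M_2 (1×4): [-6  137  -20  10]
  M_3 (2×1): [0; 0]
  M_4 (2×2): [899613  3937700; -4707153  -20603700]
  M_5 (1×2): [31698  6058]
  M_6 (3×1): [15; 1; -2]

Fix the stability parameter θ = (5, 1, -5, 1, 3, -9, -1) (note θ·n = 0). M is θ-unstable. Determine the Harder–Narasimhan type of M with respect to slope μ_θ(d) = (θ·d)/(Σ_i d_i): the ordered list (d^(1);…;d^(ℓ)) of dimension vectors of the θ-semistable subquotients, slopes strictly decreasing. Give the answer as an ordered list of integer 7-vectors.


Interval decomposition of M: I[1,3], I[2,2]^3, I[4,4], I[4,5], I[5,7], I[7,7]^2.
HN type (ℓ=5): μ^(1)=3; μ^(2)=1; μ^(3)=1/3; μ^(4)=-1; μ^(5)=-3

((0, 0, 0, 0, 1, 0, 0); (0, 3, 0, 2, 0, 0, 0); (1, 1, 1, 0, 0, 0, 0); (0, 0, 0, 0, 0, 0, 3); (0, 0, 0, 0, 1, 1, 0))


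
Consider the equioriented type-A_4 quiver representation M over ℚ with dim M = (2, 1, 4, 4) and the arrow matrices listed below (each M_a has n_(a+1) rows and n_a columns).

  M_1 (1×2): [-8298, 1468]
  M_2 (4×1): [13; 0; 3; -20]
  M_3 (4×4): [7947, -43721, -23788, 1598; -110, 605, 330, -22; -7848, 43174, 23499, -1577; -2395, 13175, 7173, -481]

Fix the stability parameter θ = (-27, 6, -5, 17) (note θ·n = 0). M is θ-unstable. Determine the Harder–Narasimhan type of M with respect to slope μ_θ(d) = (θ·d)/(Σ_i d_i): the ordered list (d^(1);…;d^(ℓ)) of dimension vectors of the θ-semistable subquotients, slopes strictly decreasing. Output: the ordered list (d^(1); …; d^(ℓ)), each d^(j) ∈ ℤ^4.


Interval decomposition of M: I[1,1], I[1,4], I[3,3], I[3,4]^2, I[4,4].
HN type (ℓ=4): μ^(1)=17; μ^(2)=1/2; μ^(3)=-5; μ^(4)=-27

((0, 0, 0, 4); (0, 1, 1, 0); (0, 0, 3, 0); (2, 0, 0, 0))


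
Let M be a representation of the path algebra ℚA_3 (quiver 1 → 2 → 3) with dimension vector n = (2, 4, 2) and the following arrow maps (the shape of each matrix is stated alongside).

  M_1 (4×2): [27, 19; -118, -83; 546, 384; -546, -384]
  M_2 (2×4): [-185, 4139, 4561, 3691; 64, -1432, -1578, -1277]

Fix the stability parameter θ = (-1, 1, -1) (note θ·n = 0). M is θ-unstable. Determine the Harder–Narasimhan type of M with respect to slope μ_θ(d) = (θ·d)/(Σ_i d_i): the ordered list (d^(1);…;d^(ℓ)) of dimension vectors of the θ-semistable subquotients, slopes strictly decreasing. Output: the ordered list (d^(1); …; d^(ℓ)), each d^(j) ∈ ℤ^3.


Interval decomposition of M: I[1,2], I[1,3], I[2,2], I[2,3].
HN type (ℓ=3): μ^(1)=1; μ^(2)=0; μ^(3)=-1

((0, 2, 0); (0, 2, 2); (2, 0, 0))


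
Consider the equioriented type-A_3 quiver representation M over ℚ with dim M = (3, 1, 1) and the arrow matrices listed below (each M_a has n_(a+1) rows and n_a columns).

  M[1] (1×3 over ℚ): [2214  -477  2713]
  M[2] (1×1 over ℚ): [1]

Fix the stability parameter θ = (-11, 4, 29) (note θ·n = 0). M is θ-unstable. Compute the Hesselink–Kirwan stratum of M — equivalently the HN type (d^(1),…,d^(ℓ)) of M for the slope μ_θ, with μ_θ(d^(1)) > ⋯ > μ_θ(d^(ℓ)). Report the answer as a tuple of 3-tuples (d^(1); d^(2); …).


Via rank(M_{q-1}∘⋯∘M_p): M ≅ I[1,1]^2, I[1,3].
μ_θ-semistable layers: μ^(1)=29; μ^(2)=4; μ^(3)=-11

((0, 0, 1); (0, 1, 0); (3, 0, 0))


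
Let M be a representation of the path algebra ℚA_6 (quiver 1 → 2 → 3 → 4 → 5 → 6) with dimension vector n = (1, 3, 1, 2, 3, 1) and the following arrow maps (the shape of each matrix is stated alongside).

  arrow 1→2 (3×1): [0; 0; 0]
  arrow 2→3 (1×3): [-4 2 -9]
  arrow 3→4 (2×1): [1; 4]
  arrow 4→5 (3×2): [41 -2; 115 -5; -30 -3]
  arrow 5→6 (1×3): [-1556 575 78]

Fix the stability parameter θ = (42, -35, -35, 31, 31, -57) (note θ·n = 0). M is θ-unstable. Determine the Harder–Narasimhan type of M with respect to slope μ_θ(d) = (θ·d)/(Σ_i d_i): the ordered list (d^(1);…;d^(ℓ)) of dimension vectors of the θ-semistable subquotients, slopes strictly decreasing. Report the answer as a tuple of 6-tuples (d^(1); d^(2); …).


Interval decomposition of M: I[1,1], I[2,2]^2, I[2,6], I[4,5], I[5,5].
HN type (ℓ=4): μ^(1)=42; μ^(2)=31; μ^(3)=5/3; μ^(4)=-35

((1, 0, 0, 0, 0, 0); (0, 0, 0, 1, 2, 0); (0, 0, 0, 1, 1, 1); (0, 3, 1, 0, 0, 0))


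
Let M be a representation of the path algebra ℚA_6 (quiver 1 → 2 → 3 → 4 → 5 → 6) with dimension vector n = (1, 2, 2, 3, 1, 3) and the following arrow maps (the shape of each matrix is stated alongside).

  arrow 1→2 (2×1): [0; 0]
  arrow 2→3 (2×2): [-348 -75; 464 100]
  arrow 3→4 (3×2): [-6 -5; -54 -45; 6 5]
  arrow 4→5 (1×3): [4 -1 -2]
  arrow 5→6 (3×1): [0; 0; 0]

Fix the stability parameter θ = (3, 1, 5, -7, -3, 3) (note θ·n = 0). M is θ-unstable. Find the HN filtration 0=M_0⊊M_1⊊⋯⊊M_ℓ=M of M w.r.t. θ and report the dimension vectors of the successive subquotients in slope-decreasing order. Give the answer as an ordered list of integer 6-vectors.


Barcode: M ≅ I[1,1], I[2,2], I[2,5], I[3,3], I[4,4]^2, I[6,6]^3. HN layers by μ_θ (5 steps, strictly decreasing):
  μ^(1)=5; μ^(2)=3; μ^(3)=1; μ^(4)=-1; μ^(5)=-7

((0, 0, 1, 0, 0, 0); (1, 0, 0, 0, 0, 3); (0, 1, 0, 0, 0, 0); (0, 1, 1, 1, 1, 0); (0, 0, 0, 2, 0, 0))


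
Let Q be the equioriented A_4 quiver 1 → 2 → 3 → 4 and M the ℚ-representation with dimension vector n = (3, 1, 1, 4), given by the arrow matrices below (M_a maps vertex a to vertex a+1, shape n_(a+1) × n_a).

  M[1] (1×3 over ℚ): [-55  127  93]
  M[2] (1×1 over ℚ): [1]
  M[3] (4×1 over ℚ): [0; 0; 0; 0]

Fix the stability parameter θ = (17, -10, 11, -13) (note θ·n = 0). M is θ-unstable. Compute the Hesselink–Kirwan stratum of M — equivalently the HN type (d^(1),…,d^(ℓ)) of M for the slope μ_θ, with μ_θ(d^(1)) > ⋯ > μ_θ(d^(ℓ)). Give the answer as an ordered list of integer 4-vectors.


Via rank(M_{q-1}∘⋯∘M_p): M ≅ I[1,1]^2, I[1,3], I[4,4]^4.
μ_θ-semistable layers: μ^(1)=17; μ^(2)=11; μ^(3)=7/2; μ^(4)=-13

((2, 0, 0, 0); (0, 0, 1, 0); (1, 1, 0, 0); (0, 0, 0, 4))


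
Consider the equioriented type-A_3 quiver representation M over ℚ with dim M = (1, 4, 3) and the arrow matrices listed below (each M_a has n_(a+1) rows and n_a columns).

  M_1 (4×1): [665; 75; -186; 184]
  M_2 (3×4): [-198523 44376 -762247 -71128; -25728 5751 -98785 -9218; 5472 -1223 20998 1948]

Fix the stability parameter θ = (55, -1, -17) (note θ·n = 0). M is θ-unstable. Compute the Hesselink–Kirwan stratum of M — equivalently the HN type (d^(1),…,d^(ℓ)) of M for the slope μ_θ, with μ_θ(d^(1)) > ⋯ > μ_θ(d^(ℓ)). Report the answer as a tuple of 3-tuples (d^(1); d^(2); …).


Barcode: M ≅ I[1,3], I[2,2], I[2,3]^2. HN layers by μ_θ (3 steps, strictly decreasing):
  μ^(1)=37/3; μ^(2)=-1; μ^(3)=-9

((1, 1, 1); (0, 1, 0); (0, 2, 2))


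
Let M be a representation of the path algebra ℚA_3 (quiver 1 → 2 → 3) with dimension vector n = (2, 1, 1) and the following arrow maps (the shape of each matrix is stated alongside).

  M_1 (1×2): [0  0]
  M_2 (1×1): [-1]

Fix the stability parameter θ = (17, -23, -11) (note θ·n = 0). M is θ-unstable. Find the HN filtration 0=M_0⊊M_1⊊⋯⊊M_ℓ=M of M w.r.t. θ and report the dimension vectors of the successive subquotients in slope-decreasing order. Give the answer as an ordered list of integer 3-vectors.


Interval decomposition of M: I[1,1]^2, I[2,3].
HN type (ℓ=3): μ^(1)=17; μ^(2)=-11; μ^(3)=-23

((2, 0, 0); (0, 0, 1); (0, 1, 0))


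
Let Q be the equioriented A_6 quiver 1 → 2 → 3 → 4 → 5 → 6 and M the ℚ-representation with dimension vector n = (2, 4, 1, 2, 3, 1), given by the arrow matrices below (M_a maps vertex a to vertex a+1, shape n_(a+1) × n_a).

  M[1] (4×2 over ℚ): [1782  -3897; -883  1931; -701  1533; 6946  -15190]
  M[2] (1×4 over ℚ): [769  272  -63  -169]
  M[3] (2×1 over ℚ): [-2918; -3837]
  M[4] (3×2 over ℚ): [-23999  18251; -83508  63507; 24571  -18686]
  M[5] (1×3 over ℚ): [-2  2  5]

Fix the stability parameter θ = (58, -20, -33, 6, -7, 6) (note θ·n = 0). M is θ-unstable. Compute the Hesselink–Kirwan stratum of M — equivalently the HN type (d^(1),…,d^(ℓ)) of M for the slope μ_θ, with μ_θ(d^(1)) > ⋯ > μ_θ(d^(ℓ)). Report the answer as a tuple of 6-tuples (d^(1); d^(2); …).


Barcode: M ≅ I[1,2], I[1,5], I[2,2]^2, I[4,6], I[5,5]. HN layers by μ_θ (6 steps, strictly decreasing):
  μ^(1)=19; μ^(2)=6; μ^(3)=4/5; μ^(4)=-1/2; μ^(5)=-7; μ^(6)=-20

((1, 1, 0, 0, 0, 0); (0, 0, 0, 0, 0, 1); (1, 1, 1, 1, 1, 0); (0, 0, 0, 1, 1, 0); (0, 0, 0, 0, 1, 0); (0, 2, 0, 0, 0, 0))


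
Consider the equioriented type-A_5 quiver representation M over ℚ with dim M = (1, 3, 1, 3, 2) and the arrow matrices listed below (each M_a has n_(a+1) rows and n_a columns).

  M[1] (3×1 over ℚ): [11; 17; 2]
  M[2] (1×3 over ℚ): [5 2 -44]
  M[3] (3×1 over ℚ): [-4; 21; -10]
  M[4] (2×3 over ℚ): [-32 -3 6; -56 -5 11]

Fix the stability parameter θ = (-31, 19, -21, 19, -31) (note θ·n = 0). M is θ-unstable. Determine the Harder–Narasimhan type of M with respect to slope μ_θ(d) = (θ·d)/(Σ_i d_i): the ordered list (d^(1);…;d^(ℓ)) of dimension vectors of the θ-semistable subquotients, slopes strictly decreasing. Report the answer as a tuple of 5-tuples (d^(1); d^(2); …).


Barcode: M ≅ I[1,5], I[2,2]^2, I[4,4], I[4,5]. HN layers by μ_θ (4 steps, strictly decreasing):
  μ^(1)=19; μ^(2)=-7/2; μ^(3)=-6; μ^(4)=-31

((0, 2, 0, 1, 0); (0, 1, 1, 1, 1); (0, 0, 0, 1, 1); (1, 0, 0, 0, 0))


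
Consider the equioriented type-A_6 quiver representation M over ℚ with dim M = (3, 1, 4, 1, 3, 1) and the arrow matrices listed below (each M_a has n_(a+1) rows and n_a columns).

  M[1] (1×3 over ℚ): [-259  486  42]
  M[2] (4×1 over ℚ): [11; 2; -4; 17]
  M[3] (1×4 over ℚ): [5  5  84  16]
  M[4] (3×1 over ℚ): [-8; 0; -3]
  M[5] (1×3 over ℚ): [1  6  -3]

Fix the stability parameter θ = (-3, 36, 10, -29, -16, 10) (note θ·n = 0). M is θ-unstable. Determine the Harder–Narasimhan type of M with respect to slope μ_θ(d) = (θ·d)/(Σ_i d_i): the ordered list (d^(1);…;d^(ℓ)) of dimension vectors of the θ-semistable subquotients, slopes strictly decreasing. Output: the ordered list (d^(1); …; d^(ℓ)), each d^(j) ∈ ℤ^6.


Interval decomposition of M: I[1,1]^2, I[1,6], I[3,3]^3, I[5,5]^2.
HN type (ℓ=4): μ^(1)=10; μ^(2)=1/4; μ^(3)=-3; μ^(4)=-16

((0, 0, 3, 0, 0, 1); (0, 1, 1, 1, 1, 0); (3, 0, 0, 0, 0, 0); (0, 0, 0, 0, 2, 0))


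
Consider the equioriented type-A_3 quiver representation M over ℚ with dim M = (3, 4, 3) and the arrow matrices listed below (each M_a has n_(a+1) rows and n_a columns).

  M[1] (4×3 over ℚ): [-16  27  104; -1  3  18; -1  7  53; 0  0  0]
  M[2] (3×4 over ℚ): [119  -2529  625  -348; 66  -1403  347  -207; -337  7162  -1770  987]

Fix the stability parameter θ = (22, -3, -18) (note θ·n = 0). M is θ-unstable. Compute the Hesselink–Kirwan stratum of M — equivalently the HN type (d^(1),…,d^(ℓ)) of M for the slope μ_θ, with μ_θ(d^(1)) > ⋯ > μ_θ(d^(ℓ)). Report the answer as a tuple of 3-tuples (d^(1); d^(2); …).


Via rank(M_{q-1}∘⋯∘M_p): M ≅ I[1,2], I[1,3]^2, I[2,3].
μ_θ-semistable layers: μ^(1)=19/2; μ^(2)=1/3; μ^(3)=-21/2

((1, 1, 0); (2, 2, 2); (0, 1, 1))


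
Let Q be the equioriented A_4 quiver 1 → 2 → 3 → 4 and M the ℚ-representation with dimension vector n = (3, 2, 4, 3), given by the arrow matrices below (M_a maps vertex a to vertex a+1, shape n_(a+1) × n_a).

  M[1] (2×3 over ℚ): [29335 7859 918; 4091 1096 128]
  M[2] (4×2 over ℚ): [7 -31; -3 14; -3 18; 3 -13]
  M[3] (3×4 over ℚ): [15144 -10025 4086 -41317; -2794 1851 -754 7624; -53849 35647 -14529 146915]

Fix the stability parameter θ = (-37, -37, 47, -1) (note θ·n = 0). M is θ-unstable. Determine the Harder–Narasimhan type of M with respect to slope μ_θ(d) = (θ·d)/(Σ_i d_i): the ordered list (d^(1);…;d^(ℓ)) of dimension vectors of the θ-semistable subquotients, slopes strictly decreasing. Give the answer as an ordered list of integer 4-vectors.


Via rank(M_{q-1}∘⋯∘M_p): M ≅ I[1,1], I[1,4]^2, I[3,3], I[3,4].
μ_θ-semistable layers: μ^(1)=47; μ^(2)=23; μ^(3)=-37

((0, 0, 1, 0); (0, 0, 3, 3); (3, 2, 0, 0))


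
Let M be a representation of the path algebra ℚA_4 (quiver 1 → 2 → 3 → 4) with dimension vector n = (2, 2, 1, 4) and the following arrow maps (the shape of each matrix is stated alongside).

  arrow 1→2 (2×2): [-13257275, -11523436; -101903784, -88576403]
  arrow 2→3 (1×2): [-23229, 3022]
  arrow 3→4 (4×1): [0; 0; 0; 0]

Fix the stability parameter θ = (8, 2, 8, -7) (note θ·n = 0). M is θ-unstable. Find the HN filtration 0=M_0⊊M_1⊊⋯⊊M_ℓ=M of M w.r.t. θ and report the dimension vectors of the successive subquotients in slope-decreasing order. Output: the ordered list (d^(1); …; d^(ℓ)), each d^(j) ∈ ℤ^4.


Interval decomposition of M: I[1,2], I[1,3], I[4,4]^4.
HN type (ℓ=3): μ^(1)=8; μ^(2)=5; μ^(3)=-7

((0, 0, 1, 0); (2, 2, 0, 0); (0, 0, 0, 4))


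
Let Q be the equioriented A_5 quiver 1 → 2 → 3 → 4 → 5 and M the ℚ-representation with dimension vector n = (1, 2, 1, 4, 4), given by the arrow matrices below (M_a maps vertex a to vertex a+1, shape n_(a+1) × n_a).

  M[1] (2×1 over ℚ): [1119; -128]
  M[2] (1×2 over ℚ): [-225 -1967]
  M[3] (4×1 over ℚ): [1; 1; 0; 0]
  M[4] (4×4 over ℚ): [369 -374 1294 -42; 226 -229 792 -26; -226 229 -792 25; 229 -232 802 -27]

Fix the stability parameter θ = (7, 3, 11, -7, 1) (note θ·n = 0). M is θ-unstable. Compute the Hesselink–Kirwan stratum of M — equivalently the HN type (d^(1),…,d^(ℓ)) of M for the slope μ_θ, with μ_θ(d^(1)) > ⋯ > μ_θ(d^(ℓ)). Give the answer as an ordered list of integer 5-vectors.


Via rank(M_{q-1}∘⋯∘M_p): M ≅ I[1,5], I[2,2], I[4,5]^3.
μ_θ-semistable layers: μ^(1)=3; μ^(2)=1; μ^(3)=-7

((1, 2, 1, 1, 1); (0, 0, 0, 0, 3); (0, 0, 0, 3, 0))
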